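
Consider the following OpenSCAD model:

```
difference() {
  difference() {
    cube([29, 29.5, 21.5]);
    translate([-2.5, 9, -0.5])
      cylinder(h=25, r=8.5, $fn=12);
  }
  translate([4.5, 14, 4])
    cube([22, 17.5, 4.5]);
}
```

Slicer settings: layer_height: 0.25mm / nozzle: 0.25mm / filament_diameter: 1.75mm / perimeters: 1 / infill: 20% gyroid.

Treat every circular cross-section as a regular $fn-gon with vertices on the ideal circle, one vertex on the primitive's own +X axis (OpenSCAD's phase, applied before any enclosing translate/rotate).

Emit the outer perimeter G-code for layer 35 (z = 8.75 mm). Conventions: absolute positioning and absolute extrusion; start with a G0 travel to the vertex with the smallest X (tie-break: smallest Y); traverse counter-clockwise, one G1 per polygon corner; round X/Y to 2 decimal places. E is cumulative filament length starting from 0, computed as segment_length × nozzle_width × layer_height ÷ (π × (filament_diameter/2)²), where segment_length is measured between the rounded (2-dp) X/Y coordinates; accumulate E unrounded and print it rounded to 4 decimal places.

G0 X0.00 Y0.00 Z8.75
G1 X29.00 Y0.00 E0.7535
G1 X29.00 Y29.50 E1.5201
G1 X0.00 Y29.50 E2.2736
G1 X0.00 Y16.83 E2.6029
G1 X1.75 Y16.36 E2.6499
G1 X4.86 Y13.25 E2.7642
G1 X6.00 Y9.00 E2.8786
G1 X4.86 Y4.75 E2.9929
G1 X1.75 Y1.64 E3.1072
G1 X0.00 Y1.17 E3.1543
G1 X0.00 Y0.00 E3.1847

At z = 8.75 mm: the 29×29.5 cube contributes its full rectangle; the cylinder at (-2.5, 9): section is a regular 12-gon, circumradius r=8.5; Taking the first minus the rest: starting from the 29×29.5 cube, the r=8.5 cylinder at (-2.5, 9) partially overlaps it — only the 67.55 mm² overlap (of its 216.75 mm²) is removed, clipping the outline — 1 connected region; the cube at (4.5, 14) is not intersected at this z (z outside [4, 8.5]); Subtracting the remaining from the first: none of the subtracted shapes is present at this height, so the result so far is unchanged — 1 connected region. The outline is a single polygon with 11 vertices. Extrusion per mm of travel: 0.25 × 0.25 / (π × 0.875²) = 0.025984. Accumulating E over each segment gives final E = 3.1847.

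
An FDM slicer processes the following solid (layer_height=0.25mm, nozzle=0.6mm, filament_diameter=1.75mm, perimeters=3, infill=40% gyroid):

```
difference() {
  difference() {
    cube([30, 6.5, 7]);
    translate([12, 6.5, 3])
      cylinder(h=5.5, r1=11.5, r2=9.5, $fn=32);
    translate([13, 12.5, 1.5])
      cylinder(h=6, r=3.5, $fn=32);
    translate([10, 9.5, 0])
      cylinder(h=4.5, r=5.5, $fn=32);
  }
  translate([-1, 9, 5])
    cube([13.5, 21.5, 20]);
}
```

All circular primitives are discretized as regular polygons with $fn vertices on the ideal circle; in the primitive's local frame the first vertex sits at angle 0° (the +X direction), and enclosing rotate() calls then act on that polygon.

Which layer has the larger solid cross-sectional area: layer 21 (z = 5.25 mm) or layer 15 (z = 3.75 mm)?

layer 21 (z = 5.25 mm)

Layer 21 (z = 5.25): the cube (footprint 30×6.5) is included at this height (area 195.00 mm²); the cone at (12, 6.5) (r1=11.5→r2=9.5) has section circumradius 10.682 here — a regular 32-gon (area = (32/2)·10.682²·sin(360°/32) = 356.16 mm²); the cylinder at (13, 12.5): section is a regular 32-gon, circumradius r=3.5 (area = (32/2)·3.500²·sin(360°/32) = 38.24 mm²); the cylinder at (10, 9.5) is absent (z outside [0, 4.5]); After the difference (first − rest): starting from the 30×6.5 cube (195.00 mm²), the cone at (12, 6.5) partially overlaps it — only the 129.27 mm² overlap (of its 356.16 mm²) is removed, clipping the outline; the r=3.5 cylinder at (13, 12.5) misses the remaining region (no effect) — area = 65.73 mm²; the 13.5×21.5 cube at (-1, 9) contributes its full rectangle (area 290.25 mm²); Subtracting the remaining from the first: starting from that combined region (65.73 mm²), the 13.5×21.5 cube at (-1, 9) misses the remaining region (no effect) — area = 65.73 mm². So its area = 65.73 mm². Layer 15 (z = 3.75): the cube (footprint 30×6.5) is included at this height (area 195.00 mm²); the cone at (12, 6.5) (r1=11.5→r2=9.5) has section circumradius 11.227 here — a regular 32-gon (area = (32/2)·11.227²·sin(360°/32) = 393.46 mm²); the r=3.5 cylinder at (13, 12.5) contributes a regular 32-gon of circumradius 3.5 (area = (32/2)·3.500²·sin(360°/32) = 38.24 mm²); the r=5.5 cylinder at (10, 9.5) contributes a regular 32-gon of circumradius 5.5 (area = (32/2)·5.500²·sin(360°/32) = 94.42 mm²); Subtracting the remaining from the first: starting from the 30×6.5 cube (195.00 mm²), the cone at (12, 6.5) partially overlaps it — only the 136.85 mm² overlap (of its 393.46 mm²) is removed, clipping the outline; the r=3.5 cylinder at (13, 12.5) misses the remaining region (no effect); the r=5.5 cylinder at (10, 9.5) misses the remaining region (no effect) — area = 58.15 mm²; the cube at (-1, 9) is absent (z outside [5, 25]); Subtracting the remaining from the first: none of the subtracted shapes is present at this height, so the result so far is unchanged — area = 58.15 mm². So its area = 58.15 mm². Layer 21 is larger (65.73 vs 58.15 mm²).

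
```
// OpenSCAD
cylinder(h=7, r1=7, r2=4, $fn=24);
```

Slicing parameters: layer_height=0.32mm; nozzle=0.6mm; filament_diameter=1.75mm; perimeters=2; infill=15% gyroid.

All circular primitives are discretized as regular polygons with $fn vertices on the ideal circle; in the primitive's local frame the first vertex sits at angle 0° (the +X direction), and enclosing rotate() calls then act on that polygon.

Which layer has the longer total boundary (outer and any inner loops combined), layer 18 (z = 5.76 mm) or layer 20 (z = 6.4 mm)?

Layer 18 (z = 5.76): the cone: at t=0.823 of its height the radius interpolates to r₁+(r₂−r₁)t = 4.531, giving a regular 24-gon of that circumradius (perimeter = 2·24·4.531·sin(180°/24) = 28.39 mm). So its perimeter = 28.39 mm. Layer 20 (z = 6.4): the cone contributes a regular 24-gon of circumradius 4.257 (interpolated between r1=7 and r2=4 at t=0.914) (perimeter = 2·24·4.257·sin(180°/24) = 26.67 mm). So its perimeter = 26.67 mm. Layer 18 is larger (28.39 vs 26.67 mm).

layer 18 (z = 5.76 mm)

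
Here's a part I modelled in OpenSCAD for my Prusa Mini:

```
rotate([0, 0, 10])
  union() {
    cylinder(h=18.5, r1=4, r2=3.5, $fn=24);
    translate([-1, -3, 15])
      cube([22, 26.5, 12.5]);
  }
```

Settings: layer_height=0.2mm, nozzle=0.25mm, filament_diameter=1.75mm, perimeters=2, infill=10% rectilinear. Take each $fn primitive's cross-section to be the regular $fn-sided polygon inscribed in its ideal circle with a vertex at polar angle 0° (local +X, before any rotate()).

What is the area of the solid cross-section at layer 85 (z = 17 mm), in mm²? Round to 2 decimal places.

596.64 mm²

At z = 17 mm: the cone (r1=4→r2=3.5) has section circumradius 3.541 here — a regular 24-gon (area = (24/2)·3.541²·sin(360°/24) = 38.93 mm²); the 22×26.5 cube at (-1, -3) contributes its full rectangle (area 583.00 mm²); Combining (union): the regions partially overlap — summed areas 621.93 mm² minus the doubly-counted overlap 25.29 mm² gives 596.64 mm² — area = 596.64 mm²; (rotated 10° about Z; rotation is an isometry so areas/perimeters/island counts are preserved). Overall, the cross-section is a single solid region. Net area = 596.64 mm².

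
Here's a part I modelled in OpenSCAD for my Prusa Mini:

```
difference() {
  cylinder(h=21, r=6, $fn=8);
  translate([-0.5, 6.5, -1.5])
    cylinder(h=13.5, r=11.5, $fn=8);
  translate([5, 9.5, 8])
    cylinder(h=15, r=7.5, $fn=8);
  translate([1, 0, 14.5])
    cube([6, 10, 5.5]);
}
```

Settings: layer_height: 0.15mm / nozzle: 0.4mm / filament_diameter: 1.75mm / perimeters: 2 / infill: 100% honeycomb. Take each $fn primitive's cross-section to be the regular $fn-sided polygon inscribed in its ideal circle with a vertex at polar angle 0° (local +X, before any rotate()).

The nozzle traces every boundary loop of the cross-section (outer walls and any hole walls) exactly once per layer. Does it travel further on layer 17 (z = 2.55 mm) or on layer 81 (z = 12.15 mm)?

layer 81 (z = 12.15 mm)

Layer 17 (z = 2.55): the r=6 cylinder gives a regular 8-gon of circumradius 6 (constant along its height) (perimeter = 2·8·6.000·sin(180°/8) = 36.74 mm); the r=11.5 cylinder at (-0.5, 6.5) gives a regular 8-gon of circumradius 11.5 (constant along its height) (perimeter = 2·8·11.500·sin(180°/8) = 70.41 mm); the cylinder at (5, 9.5) is absent (z outside [8, 23]); the cube at (1, 0) is not intersected at this z (z outside [14.5, 20]); Subtracting the remaining from the first: starting from the r=6 cylinder, the r=11.5 cylinder at (-0.5, 6.5) partially overlaps it — only the 92.71 mm² overlap (of its 374.06 mm²) is removed, clipping the outline — boundary = 22.06 mm. So its perimeter = 22.06 mm. Layer 81 (z = 12.15): the cylinder: section is a regular 8-gon, circumradius r=6 (perimeter = 2·8·6.000·sin(180°/8) = 36.74 mm); the cylinder at (-0.5, 6.5) does not reach this height (z outside [-1.5, 12]); the r=7.5 cylinder at (5, 9.5) contributes a regular 8-gon of circumradius 7.5 (perimeter = 2·8·7.500·sin(180°/8) = 45.92 mm); the cube at (1, 0) is not intersected at this z (z outside [14.5, 20]); Subtracting the remaining from the first: starting from the r=6 cylinder, the r=7.5 cylinder at (5, 9.5) partially overlaps it — only the 10.15 mm² overlap (of its 159.10 mm²) is removed, clipping the outline — boundary = 36.26 mm. So its perimeter = 36.26 mm. Layer 81 is larger (36.26 vs 22.06 mm).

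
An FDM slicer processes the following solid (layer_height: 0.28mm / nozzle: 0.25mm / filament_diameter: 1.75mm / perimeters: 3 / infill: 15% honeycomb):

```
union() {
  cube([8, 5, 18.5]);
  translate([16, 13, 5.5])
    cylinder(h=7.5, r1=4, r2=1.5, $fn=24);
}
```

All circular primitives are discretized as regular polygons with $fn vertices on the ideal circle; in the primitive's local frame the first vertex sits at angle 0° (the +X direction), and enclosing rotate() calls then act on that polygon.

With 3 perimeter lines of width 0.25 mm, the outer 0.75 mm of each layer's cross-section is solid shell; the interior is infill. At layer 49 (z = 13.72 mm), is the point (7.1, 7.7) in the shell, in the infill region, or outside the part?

At z = 13.72 mm: the cube is present — its section is the full 8×5 rectangle; the cone at (16, 13) is absent (z outside [5.5, 13]); Taking the union: only the 8×5 cube is present, so the union is just that shape — 1 connected region. Overall, the cross-section is a single solid region. The nearest boundary edge runs (8.00, 5.00)→(0.00, 5.00); distance from the point to it = 2.70 mm. The point is not inside any of the regions above, so it lies outside the cross-section (2.70 mm from the nearest boundary).

outside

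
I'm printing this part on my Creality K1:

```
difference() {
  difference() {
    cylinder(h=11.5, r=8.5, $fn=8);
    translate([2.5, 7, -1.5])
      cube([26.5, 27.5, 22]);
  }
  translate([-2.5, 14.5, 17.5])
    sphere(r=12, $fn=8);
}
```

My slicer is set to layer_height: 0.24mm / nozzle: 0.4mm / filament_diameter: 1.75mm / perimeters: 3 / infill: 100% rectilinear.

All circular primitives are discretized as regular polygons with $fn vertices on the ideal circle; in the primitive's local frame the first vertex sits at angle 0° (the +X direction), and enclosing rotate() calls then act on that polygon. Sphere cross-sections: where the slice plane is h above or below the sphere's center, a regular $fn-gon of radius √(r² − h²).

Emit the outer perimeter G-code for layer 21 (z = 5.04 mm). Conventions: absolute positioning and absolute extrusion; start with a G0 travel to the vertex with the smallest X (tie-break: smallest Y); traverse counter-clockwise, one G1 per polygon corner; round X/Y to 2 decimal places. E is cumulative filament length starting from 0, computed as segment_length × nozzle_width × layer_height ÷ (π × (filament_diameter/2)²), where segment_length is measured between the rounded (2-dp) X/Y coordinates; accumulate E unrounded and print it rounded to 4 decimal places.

At z = 5.04 mm: the cylinder: section is a regular 8-gon, circumradius r=8.5; the cube at (2.5, 7) is present — its section is the full 26.5×27.5 rectangle; After the difference (first − rest): starting from the r=8.5 cylinder, the 26.5×27.5 cube at (2.5, 7) partially overlaps it — only the 0.26 mm² overlap (of its 728.75 mm²) is removed, clipping the outline — 1 connected region; the sphere at (-2.5, 14.5) is not intersected at this z (|z−center|=12.460 > r=12); Taking the first minus the rest: none of the subtracted shapes is present at this height, so the result so far is unchanged — 1 connected region. The outline is a single polygon with 11 vertices. Extrusion per mm of travel: 0.4 × 0.24 / (π × 0.875²) = 0.039912. Accumulating E over each segment gives final E = 2.0919.

G0 X-8.50 Y0.00 Z5.04
G1 X-6.01 Y-6.01 E0.2596
G1 X0.00 Y-8.50 E0.5193
G1 X6.01 Y-6.01 E0.7789
G1 X8.50 Y0.00 E1.0386
G1 X6.01 Y6.01 E1.2982
G1 X3.62 Y7.00 E1.4015
G1 X2.50 Y7.00 E1.4462
G1 X2.50 Y7.46 E1.4645
G1 X0.00 Y8.50 E1.5726
G1 X-6.01 Y6.01 E1.8322
G1 X-8.50 Y0.00 E2.0919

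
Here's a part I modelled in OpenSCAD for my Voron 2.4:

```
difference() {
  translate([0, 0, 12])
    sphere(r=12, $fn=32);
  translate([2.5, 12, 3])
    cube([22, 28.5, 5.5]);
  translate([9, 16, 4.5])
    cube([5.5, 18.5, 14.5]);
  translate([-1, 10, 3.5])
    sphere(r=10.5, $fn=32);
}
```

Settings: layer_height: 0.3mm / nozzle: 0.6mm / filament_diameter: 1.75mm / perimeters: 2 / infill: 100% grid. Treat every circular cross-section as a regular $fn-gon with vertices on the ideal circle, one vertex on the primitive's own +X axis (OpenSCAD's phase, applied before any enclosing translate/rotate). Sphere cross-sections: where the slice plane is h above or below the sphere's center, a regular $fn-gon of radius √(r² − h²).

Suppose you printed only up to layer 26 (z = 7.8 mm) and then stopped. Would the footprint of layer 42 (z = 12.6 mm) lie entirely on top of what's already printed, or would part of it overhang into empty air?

Compare the two slices. At z = 7.8: the r=12 sphere contributes a regular 32-gon of circumradius √(12²−4.2²) = 11.241 (area = (32/2)·11.241²·sin(360°/32) = 394.43 mm²); the 22×28.5 cube at (2.5, 12) contributes its full rectangle (area 627.00 mm²); the cube at (9, 16) (footprint 5.5×18.5) is included at this height (area 101.75 mm²); the r=10.5 sphere at (-1, 10) contributes a regular 32-gon of circumradius √(10.5²−4.3²) = 9.579 (area = (32/2)·9.579²·sin(360°/32) = 286.42 mm²); Taking the first minus the rest: starting from the r=12 sphere (394.43 mm²), the 22×28.5 cube at (2.5, 12) misses the remaining region (no effect); the 5.5×18.5 cube at (9, 16) misses the remaining region (no effect); the r=10.5 sphere at (-1, 10) partially overlaps it — only the 137.15 mm² overlap (of its 286.42 mm²) is removed, clipping the outline — area = 257.27 mm². At z = 12.6: the r=12 sphere contributes a regular 32-gon of circumradius √(12²−0.6²) = 11.985 (area = (32/2)·11.985²·sin(360°/32) = 448.36 mm²); the cube at (2.5, 12) is not intersected at this z (z outside [3, 8.5]); the cube at (9, 16) is present — its section is the full 5.5×18.5 rectangle (area 101.75 mm²); the r=10.5 sphere at (-1, 10) slices to a regular 32-gon of circumradius 5.238 (√(r²−h²) with h=9.1 from center) (area = (32/2)·5.238²·sin(360°/32) = 85.65 mm²); Taking the first minus the rest: starting from the r=12 sphere (448.36 mm²), the 5.5×18.5 cube at (9, 16) misses the remaining region (no effect); the r=10.5 sphere at (-1, 10) partially overlaps it — only the 58.50 mm² overlap (of its 85.65 mm²) is removed, clipping the outline — area = 389.86 mm². Checking containment: at z = 12.6 the cross-section extends beyond the z = 7.8 cross-section by about 132.59 mm².

part overhangs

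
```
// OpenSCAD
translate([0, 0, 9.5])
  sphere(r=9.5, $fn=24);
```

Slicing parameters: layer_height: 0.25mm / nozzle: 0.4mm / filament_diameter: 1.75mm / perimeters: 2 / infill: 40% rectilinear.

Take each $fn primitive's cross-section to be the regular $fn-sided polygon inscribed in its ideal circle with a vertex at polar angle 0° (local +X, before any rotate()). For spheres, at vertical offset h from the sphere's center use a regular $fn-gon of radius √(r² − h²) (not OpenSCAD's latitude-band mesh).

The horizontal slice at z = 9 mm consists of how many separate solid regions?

At z = 9 mm: the r=9.5 sphere slices to a regular 24-gon of circumradius 9.487 (√(r²−h²) with h=0.5 from center). The result has 1 disconnected region.

1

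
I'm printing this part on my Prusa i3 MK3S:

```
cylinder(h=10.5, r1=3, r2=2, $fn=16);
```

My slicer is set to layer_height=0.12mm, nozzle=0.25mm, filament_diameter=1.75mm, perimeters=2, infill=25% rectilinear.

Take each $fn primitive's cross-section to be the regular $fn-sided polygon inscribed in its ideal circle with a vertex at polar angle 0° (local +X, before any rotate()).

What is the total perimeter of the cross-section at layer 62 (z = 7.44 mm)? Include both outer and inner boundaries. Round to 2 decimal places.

14.31 mm

At z = 7.44 mm: the cone (r1=3→r2=2) has section circumradius 2.291 here — a regular 16-gon (perimeter = 2·16·2.291·sin(180°/16) = 14.31 mm). Overall, the cross-section is a single solid region. Total boundary length (outer) = 14.31 mm.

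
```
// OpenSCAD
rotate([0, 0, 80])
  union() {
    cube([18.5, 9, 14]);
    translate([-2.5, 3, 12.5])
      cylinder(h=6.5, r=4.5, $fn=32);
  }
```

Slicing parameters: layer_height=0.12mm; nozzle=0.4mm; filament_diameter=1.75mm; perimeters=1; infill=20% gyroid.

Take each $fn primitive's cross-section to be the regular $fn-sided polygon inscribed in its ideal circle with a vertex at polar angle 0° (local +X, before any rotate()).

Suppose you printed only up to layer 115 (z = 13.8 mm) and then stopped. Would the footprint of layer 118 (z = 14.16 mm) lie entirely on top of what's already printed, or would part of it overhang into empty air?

Compare the two slices. At z = 13.8: the 18.5×9 cube contributes its full rectangle (area 166.50 mm²); the r=4.5 cylinder at (-2.5, 3) contributes a regular 32-gon of circumradius 4.5 (area = (32/2)·4.500²·sin(360°/32) = 63.21 mm²); Taking the union: the regions partially overlap — summed areas 229.71 mm² minus the doubly-counted overlap 10.07 mm² gives 219.64 mm² — area = 219.64 mm²; (rotated 80° about Z; rotation is an isometry so areas/perimeters/island counts are preserved). At z = 14.16: the cube does not reach this height (z outside [0, 14]); the r=4.5 cylinder at (-2.5, 3) gives a regular 32-gon of circumradius 4.5 (constant along its height) (area = (32/2)·4.500²·sin(360°/32) = 63.21 mm²); Taking the union: only the r=4.5 cylinder at (-2.5, 3) is present, so the union is just that shape — area = 63.21 mm²; (whole slice rotated 80° about Z — lengths, areas and connectivity unchanged). Checking containment: the cross-section at z = 14.16 is a subset of the cross-section at z = 13.8.

entirely on top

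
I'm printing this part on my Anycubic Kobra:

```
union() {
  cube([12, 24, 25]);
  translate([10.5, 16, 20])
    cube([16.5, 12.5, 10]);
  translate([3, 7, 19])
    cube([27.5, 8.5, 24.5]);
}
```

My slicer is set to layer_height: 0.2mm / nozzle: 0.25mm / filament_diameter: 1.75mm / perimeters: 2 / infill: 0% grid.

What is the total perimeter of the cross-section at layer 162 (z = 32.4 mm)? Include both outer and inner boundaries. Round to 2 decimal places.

At z = 32.4 mm: the cube is absent (z outside [0, 25]); the cube at (10.5, 16) is not intersected at this z (z outside [20, 30]); the cube at (3, 7) (footprint 27.5×8.5) is included at this height (perimeter 72.00 mm); Combining (union): only the 27.5×8.5 cube at (3, 7) is present, so the union is just that shape — boundary = 72.00 mm. Overall, the cross-section is a single solid region. Total boundary length (outer) = 72.00 mm.

72.00 mm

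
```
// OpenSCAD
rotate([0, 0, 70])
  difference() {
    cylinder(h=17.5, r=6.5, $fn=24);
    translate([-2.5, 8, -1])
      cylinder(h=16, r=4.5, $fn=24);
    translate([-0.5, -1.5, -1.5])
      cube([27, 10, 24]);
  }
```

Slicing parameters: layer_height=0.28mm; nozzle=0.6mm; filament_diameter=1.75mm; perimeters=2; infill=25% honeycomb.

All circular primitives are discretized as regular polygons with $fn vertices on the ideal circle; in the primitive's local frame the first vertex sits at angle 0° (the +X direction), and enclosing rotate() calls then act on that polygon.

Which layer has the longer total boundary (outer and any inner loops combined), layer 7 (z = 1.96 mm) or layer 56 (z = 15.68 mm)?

Layer 7 (z = 1.96): the r=6.5 cylinder gives a regular 24-gon of circumradius 6.5 (constant along its height) (perimeter = 2·24·6.500·sin(180°/24) = 40.72 mm); the cylinder at (-2.5, 8): section is a regular 24-gon, circumradius r=4.5 (perimeter = 2·24·4.500·sin(180°/24) = 28.19 mm); the 27×10 cube at (-0.5, -1.5) contributes its full rectangle (perimeter 74.00 mm); Subtracting the remaining from the first: starting from the r=6.5 cylinder, the r=4.5 cylinder at (-2.5, 8) partially overlaps it — only the 12.01 mm² overlap (of its 62.89 mm²) is removed, clipping the outline; the 27×10 cube at (-0.5, -1.5) partially overlaps it — only the 43.09 mm² overlap (of its 270.00 mm²) is removed, clipping the outline — boundary = 40.36 mm; (whole slice rotated 70° about Z — lengths, areas and connectivity unchanged). So its perimeter = 40.36 mm. Layer 56 (z = 15.68): the r=6.5 cylinder gives a regular 24-gon of circumradius 6.5 (constant along its height) (perimeter = 2·24·6.500·sin(180°/24) = 40.72 mm); the cylinder at (-2.5, 8) is absent (z outside [-1, 15]); the cube at (-0.5, -1.5) is present — its section is the full 27×10 rectangle (perimeter 74.00 mm); After the difference (first − rest): starting from the r=6.5 cylinder, the 27×10 cube at (-0.5, -1.5) partially overlaps it — only the 46.39 mm² overlap (of its 270.00 mm²) is removed, clipping the outline — boundary = 43.26 mm; (rotated 70° about Z; rotation is an isometry so areas/perimeters/island counts are preserved). So its perimeter = 43.26 mm. Layer 56 is larger (43.26 vs 40.36 mm).

layer 56 (z = 15.68 mm)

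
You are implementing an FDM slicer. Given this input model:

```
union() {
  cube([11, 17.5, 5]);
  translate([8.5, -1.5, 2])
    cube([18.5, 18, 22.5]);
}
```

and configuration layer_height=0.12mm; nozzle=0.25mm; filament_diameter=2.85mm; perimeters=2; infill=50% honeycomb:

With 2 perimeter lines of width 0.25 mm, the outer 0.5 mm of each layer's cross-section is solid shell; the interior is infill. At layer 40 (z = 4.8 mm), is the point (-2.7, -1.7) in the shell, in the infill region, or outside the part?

outside

At z = 4.8 mm: the cube (footprint 11×17.5) is included at this height; the 18.5×18 cube at (8.5, -1.5) contributes its full rectangle; Taking the union: the regions partially overlap (shared area 41.25 mm²), so overlapping operands fuse into one piece — 1 connected region. Overall, the cross-section is a single solid region. The nearest boundary edge runs (8.50, 0.00)→(0.00, 0.00); distance from the point to it = 3.19 mm. The point is not inside any of the regions above, so it lies outside the cross-section (3.19 mm from the nearest boundary).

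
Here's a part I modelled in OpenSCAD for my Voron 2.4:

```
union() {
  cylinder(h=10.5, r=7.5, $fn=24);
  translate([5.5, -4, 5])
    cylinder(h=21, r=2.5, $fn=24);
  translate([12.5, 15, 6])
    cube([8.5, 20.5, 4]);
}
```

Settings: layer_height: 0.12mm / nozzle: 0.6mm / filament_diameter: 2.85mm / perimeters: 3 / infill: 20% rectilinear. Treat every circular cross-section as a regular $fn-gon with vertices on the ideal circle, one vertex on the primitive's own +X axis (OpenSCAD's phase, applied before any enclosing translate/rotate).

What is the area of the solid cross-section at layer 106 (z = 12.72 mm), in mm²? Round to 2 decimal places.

At z = 12.72 mm: the cylinder does not reach this height (z outside [0, 10.5]); the cylinder at (5.5, -4): section is a regular 24-gon, circumradius r=2.5 (area = (24/2)·2.500²·sin(360°/24) = 19.41 mm²); the cube at (12.5, 15) is not intersected at this z (z outside [6, 10]); Taking the union: only the r=2.5 cylinder at (5.5, -4) is present, so the union is just that shape — area = 19.41 mm². Overall, the cross-section is a single solid region. Net area = 19.41 mm².

19.41 mm²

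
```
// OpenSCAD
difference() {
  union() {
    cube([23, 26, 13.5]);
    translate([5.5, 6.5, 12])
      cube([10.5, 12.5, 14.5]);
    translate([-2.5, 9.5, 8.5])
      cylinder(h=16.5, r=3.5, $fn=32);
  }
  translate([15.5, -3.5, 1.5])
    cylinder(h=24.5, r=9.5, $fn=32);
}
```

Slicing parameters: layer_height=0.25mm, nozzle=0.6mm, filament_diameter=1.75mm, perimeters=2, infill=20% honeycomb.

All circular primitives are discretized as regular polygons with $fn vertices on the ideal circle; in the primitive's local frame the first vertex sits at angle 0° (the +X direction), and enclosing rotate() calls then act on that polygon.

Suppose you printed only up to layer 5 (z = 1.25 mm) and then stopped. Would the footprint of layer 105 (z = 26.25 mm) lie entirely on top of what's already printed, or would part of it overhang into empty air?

entirely on top

Compare the two slices. At z = 1.25: the cube (footprint 23×26) is included at this height (area 598.00 mm²); the cube at (5.5, 6.5) does not reach this height (z outside [12, 26.5]); the cylinder at (-2.5, 9.5) is absent (z outside [8.5, 25]); Taking the union: only the 23×26 cube is present, so the union is just that shape — area = 598.00 mm²; the cylinder at (15.5, -3.5) is not intersected at this z (z outside [1.5, 26]); Subtracting the remaining from the first: none of the subtracted shapes is present at this height, so the result so far is unchanged — area = 598.00 mm². At z = 26.25: the cube is absent (z outside [0, 13.5]); the cube at (5.5, 6.5) is present — its section is the full 10.5×12.5 rectangle (area 131.25 mm²); the cylinder at (-2.5, 9.5) is absent (z outside [8.5, 25]); Taking the union: only the 10.5×12.5 cube at (5.5, 6.5) is present, so the union is just that shape — area = 131.25 mm²; the cylinder at (15.5, -3.5) is not intersected at this z (z outside [1.5, 26]); Taking the first minus the rest: none of the subtracted shapes is present at this height, so the result so far is unchanged — area = 131.25 mm². Checking containment: the cross-section at z = 26.25 is a subset of the cross-section at z = 1.25.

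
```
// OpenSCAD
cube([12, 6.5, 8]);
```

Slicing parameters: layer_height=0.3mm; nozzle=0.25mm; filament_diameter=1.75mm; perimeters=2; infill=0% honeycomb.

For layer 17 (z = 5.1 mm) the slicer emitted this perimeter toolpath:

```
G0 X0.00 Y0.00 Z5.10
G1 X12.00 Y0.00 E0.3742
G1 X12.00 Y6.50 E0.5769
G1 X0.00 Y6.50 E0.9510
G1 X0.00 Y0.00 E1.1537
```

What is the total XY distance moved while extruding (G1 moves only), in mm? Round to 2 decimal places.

37.00 mm

Sum the Euclidean lengths of each G1 segment: total = 37.00 mm.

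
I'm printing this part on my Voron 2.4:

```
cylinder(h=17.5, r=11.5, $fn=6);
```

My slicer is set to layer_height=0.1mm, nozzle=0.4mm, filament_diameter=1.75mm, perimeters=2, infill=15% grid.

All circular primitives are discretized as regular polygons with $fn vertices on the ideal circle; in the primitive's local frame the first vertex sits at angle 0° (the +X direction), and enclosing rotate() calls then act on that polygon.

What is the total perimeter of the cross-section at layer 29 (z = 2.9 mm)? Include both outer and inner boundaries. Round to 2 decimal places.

At z = 2.9 mm: the r=11.5 cylinder gives a regular 6-gon of circumradius 11.5 (constant along its height) (perimeter = 2·6·11.500·sin(180°/6) = 69.00 mm). Overall, the cross-section is a single solid region. Total boundary length (outer) = 69.00 mm.

69.00 mm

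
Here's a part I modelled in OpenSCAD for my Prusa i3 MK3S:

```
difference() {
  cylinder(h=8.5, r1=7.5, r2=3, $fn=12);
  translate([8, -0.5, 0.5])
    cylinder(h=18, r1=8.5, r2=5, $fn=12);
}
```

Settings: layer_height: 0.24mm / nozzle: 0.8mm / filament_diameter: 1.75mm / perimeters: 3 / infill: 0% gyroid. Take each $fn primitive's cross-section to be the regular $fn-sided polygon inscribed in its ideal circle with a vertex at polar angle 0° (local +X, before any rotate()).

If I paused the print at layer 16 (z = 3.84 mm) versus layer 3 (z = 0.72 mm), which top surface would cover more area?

Layer 16 (z = 3.84): the cone contributes a regular 12-gon of circumradius 5.467 (interpolated between r1=7.5 and r2=3 at t=0.452) (area = (12/2)·5.467²·sin(360°/12) = 89.67 mm²); the cone at (8, -0.5) (r1=8.5→r2=5) has section circumradius 7.851 here — a regular 12-gon (area = (12/2)·7.851²·sin(360°/12) = 184.89 mm²); Subtracting the remaining from the first: starting from the cone (89.67 mm²), the cone at (8, -0.5) partially overlaps it — only the 34.84 mm² overlap (of its 184.89 mm²) is removed, clipping the outline — area = 54.82 mm². So its area = 54.82 mm². Layer 3 (z = 0.72): the cone contributes a regular 12-gon of circumradius 7.119 (interpolated between r1=7.5 and r2=3 at t=0.085) (area = (12/2)·7.119²·sin(360°/12) = 152.03 mm²); the cone at (8, -0.5) contributes a regular 12-gon of circumradius 8.457 (interpolated between r1=8.5 and r2=5 at t=0.012) (area = (12/2)·8.457²·sin(360°/12) = 214.57 mm²); After the difference (first − rest): starting from the cone (152.03 mm²), the cone at (8, -0.5) partially overlaps it — only the 65.32 mm² overlap (of its 214.57 mm²) is removed, clipping the outline — area = 86.71 mm². So its area = 86.71 mm². Layer 3 is larger (86.71 vs 54.82 mm²).

layer 3 (z = 0.72 mm)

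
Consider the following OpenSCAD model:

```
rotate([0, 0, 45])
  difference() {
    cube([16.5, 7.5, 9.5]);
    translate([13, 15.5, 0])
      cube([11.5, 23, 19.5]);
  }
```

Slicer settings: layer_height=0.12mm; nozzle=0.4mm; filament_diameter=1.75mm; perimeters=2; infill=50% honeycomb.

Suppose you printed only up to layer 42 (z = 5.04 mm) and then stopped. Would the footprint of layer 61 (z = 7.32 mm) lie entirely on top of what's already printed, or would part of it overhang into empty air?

entirely on top

Compare the two slices. At z = 5.04: the 16.5×7.5 cube contributes its full rectangle (area 123.75 mm²); the cube at (13, 15.5) is present — its section is the full 11.5×23 rectangle (area 264.50 mm²); Taking the first minus the rest: starting from the 16.5×7.5 cube (123.75 mm²), the 11.5×23 cube at (13, 15.5) misses the remaining region (no effect) — area = 123.75 mm²; (whole slice rotated 45° about Z — lengths, areas and connectivity unchanged). At z = 7.32: the cube (footprint 16.5×7.5) is included at this height (area 123.75 mm²); the cube at (13, 15.5) (footprint 11.5×23) is included at this height (area 264.50 mm²); Taking the first minus the rest: starting from the 16.5×7.5 cube (123.75 mm²), the 11.5×23 cube at (13, 15.5) misses the remaining region (no effect) — area = 123.75 mm²; (whole slice rotated 45° about Z — lengths, areas and connectivity unchanged). Checking containment: the cross-section at z = 7.32 is a subset of the cross-section at z = 5.04.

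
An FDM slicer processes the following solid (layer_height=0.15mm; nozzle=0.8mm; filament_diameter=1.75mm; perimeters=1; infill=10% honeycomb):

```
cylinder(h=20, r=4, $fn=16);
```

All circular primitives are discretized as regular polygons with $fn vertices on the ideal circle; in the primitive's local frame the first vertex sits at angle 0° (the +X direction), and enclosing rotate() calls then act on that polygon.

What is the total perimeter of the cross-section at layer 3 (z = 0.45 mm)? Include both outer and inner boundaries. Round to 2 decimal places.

At z = 0.45 mm: the r=4 cylinder gives a regular 16-gon of circumradius 4 (constant along its height) (perimeter = 2·16·4.000·sin(180°/16) = 24.97 mm). Overall, the cross-section is a single solid region. Total boundary length (outer) = 24.97 mm.

24.97 mm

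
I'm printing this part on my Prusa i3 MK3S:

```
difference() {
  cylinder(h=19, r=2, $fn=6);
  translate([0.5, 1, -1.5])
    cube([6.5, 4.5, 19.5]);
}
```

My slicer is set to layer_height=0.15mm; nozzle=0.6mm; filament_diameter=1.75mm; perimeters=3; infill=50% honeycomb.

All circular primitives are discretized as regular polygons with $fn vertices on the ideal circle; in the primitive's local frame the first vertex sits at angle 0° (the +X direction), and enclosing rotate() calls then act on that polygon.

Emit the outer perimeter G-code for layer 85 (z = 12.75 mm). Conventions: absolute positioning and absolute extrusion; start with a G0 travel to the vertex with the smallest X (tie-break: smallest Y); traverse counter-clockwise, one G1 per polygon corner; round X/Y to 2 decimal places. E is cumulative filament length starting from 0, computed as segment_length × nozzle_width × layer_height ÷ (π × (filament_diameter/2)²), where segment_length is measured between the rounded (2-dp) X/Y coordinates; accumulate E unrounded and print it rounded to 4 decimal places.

At z = 12.75 mm: the r=2 cylinder contributes a regular 6-gon of circumradius 2; the 6.5×4.5 cube at (0.5, 1) contributes its full rectangle; Taking the first minus the rest: starting from the r=2 cylinder, the 6.5×4.5 cube at (0.5, 1) partially overlaps it — only the 0.52 mm² overlap (of its 29.25 mm²) is removed, clipping the outline — 1 connected region. The outline is a single polygon with 8 vertices. Extrusion per mm of travel: 0.6 × 0.15 / (π × 0.875²) = 0.037418. Accumulating E over each segment gives final E = 0.4603.

G0 X-2.00 Y0.00 Z12.75
G1 X-1.00 Y-1.73 E0.0748
G1 X1.00 Y-1.73 E0.1496
G1 X2.00 Y0.00 E0.2244
G1 X1.42 Y1.00 E0.2676
G1 X0.50 Y1.00 E0.3021
G1 X0.50 Y1.73 E0.3294
G1 X-1.00 Y1.73 E0.3855
G1 X-2.00 Y0.00 E0.4603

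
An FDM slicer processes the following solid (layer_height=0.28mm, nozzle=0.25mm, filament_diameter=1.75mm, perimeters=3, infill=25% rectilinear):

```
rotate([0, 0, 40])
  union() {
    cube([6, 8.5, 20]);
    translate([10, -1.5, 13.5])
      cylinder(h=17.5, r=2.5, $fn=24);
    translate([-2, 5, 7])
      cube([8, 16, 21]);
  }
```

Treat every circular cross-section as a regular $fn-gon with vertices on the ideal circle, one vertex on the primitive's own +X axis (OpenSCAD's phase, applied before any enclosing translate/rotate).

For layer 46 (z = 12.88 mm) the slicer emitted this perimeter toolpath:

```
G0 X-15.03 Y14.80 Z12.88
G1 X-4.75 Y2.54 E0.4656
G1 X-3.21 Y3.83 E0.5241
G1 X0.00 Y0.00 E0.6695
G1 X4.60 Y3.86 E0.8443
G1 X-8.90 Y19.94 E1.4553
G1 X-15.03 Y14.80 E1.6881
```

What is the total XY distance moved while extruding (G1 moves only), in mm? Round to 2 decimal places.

Sum the Euclidean lengths of each G1 segment: total = 58.01 mm.

58.01 mm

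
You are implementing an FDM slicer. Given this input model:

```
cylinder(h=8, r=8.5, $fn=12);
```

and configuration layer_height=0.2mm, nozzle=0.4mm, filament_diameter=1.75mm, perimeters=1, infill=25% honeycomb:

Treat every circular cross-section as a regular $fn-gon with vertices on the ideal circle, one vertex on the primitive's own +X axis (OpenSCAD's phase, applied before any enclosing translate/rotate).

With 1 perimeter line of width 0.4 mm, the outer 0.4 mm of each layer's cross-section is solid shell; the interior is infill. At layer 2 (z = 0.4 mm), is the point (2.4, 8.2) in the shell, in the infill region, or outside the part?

At z = 0.4 mm: the cylinder: section is a regular 12-gon, circumradius r=8.5. Overall, the cross-section is a single solid region. The nearest boundary edge runs (4.25, 7.36)→(0.00, 8.50); distance from the point to it = 0.33 mm. The point is not inside any of the regions above, so it lies outside the cross-section (0.33 mm from the nearest boundary).

outside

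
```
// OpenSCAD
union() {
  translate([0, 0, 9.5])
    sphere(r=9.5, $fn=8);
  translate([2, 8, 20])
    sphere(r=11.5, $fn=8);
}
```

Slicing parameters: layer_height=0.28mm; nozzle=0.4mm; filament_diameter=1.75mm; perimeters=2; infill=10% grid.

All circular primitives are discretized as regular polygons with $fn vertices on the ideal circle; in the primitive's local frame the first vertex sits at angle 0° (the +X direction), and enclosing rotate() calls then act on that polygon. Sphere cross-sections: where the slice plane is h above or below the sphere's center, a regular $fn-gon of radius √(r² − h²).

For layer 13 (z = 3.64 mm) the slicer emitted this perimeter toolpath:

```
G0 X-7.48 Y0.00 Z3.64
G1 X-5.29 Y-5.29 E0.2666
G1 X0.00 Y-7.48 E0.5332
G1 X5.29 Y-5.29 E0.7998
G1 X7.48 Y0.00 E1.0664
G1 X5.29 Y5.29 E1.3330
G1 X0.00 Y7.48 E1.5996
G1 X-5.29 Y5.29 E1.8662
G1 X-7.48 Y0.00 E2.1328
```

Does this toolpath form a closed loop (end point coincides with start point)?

Start point (G0): (-7.48, 0.00). End point (last G1): the path returns to the start — closed.

yes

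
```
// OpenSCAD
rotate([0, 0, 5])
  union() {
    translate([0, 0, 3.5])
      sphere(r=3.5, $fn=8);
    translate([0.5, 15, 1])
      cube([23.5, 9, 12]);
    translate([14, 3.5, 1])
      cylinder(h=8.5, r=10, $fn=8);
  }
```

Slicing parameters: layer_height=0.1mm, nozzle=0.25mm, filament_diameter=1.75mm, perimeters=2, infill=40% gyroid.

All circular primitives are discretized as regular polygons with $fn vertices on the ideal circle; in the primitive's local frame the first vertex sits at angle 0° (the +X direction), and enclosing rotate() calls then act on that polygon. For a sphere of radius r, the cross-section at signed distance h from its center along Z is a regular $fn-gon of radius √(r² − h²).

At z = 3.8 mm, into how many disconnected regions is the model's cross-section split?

At z = 3.8 mm: the r=3.5 sphere slices to a regular 8-gon of circumradius 3.487 (√(r²−h²) with h=0.3 from center); the cube at (0.5, 15) is present — its section is the full 23.5×9 rectangle; the r=10 cylinder at (14, 3.5) contributes a regular 8-gon of circumradius 10; Taking the union: the 3 present regions are separate (no shared area or edge), so areas and boundary lengths simply add and each stays a separate island — 3 connected regions; (rotated 5° about Z; rotation is an isometry so areas/perimeters/island counts are preserved). The result has 3 disconnected regions.

3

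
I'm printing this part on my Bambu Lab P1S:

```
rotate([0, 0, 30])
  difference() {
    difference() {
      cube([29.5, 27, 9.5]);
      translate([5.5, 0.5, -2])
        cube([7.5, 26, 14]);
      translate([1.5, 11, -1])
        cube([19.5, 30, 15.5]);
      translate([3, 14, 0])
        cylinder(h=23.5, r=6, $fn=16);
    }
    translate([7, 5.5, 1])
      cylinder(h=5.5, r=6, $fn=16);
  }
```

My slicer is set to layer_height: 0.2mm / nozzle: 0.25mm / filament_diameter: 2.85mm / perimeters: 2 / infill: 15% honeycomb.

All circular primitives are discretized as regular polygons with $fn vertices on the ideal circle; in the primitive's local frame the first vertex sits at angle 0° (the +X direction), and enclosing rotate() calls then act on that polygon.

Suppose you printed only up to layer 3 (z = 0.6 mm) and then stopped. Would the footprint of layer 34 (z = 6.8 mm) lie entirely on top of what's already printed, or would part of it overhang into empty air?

Compare the two slices. At z = 0.6: the cube is present — its section is the full 29.5×27 rectangle (area 796.50 mm²); the cube at (5.5, 0.5) (footprint 7.5×26) is included at this height (area 195.00 mm²); the 19.5×30 cube at (1.5, 11) contributes its full rectangle (area 585.00 mm²); the cylinder at (3, 14): section is a regular 16-gon, circumradius r=6 (area = (16/2)·6.000²·sin(360°/16) = 110.21 mm²); After the difference (first − rest): starting from the 29.5×27 cube (796.50 mm²), the 7.5×26 cube at (5.5, 0.5) lies wholly inside it (removes its full 195.00 mm² and its 67.00 mm outline becomes a hole wall); the 19.5×30 cube at (1.5, 11) partially overlaps it — only the 195.75 mm² overlap (of its 585.00 mm²) is removed, clipping the outline; the r=6 cylinder at (3, 14) partially overlaps it — only the 27.57 mm² overlap (of its 110.21 mm²) is removed, clipping the outline — area = 378.18 mm²; the cylinder at (7, 5.5) does not reach this height (z outside [1, 6.5]); Subtracting the remaining from the first: none of the subtracted shapes is present at this height, so the result so far is unchanged — area = 378.18 mm²; (rotated 30° about Z; rotation is an isometry so areas/perimeters/island counts are preserved). At z = 6.8: the cube is present — its section is the full 29.5×27 rectangle (area 796.50 mm²); the 7.5×26 cube at (5.5, 0.5) contributes its full rectangle (area 195.00 mm²); the 19.5×30 cube at (1.5, 11) contributes its full rectangle (area 585.00 mm²); the r=6 cylinder at (3, 14) contributes a regular 16-gon of circumradius 6 (area = (16/2)·6.000²·sin(360°/16) = 110.21 mm²); Subtracting the remaining from the first: starting from the 29.5×27 cube (796.50 mm²), the 7.5×26 cube at (5.5, 0.5) lies wholly inside it (removes its full 195.00 mm² and its 67.00 mm outline becomes a hole wall); the 19.5×30 cube at (1.5, 11) partially overlaps it — only the 195.75 mm² overlap (of its 585.00 mm²) is removed, clipping the outline; the r=6 cylinder at (3, 14) partially overlaps it — only the 27.57 mm² overlap (of its 110.21 mm²) is removed, clipping the outline — area = 378.18 mm²; the cylinder at (7, 5.5) is absent (z outside [1, 6.5]); Subtracting the remaining from the first: none of the subtracted shapes is present at this height, so the result so far is unchanged — area = 378.18 mm²; (rotated 30° about Z; rotation is an isometry so areas/perimeters/island counts are preserved). Checking containment: the cross-section at z = 6.8 is a subset of the cross-section at z = 0.6.

entirely on top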